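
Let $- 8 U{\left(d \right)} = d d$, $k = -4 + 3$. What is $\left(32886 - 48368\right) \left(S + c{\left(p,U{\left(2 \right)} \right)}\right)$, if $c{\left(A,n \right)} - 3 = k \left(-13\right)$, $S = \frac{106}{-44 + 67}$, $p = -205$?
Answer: $- \frac{7338468}{23} \approx -3.1906 \cdot 10^{5}$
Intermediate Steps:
$k = -1$
$U{\left(d \right)} = - \frac{d^{2}}{8}$ ($U{\left(d \right)} = - \frac{d d}{8} = - \frac{d^{2}}{8}$)
$S = \frac{106}{23} \approx 4.6087$
$c{\left(A,n \right)} = 16$ ($c{\left(A,n \right)} = 3 - -13 = 3 + 13 = 16$)
$\left(32886 - 48368\right) \left(S + c{\left(p,U{\left(2 \right)} \right)}\right) = \left(32886 - 48368\right) \left(\frac{106}{23} + 16\right) = \left(-15482\right) \frac{474}{23} = - \frac{7338468}{23}$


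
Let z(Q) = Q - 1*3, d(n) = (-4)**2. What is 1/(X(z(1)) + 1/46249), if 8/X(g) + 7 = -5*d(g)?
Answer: -4023663/369905 ≈ -10.878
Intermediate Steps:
d(n) = 16
z(Q) = -3 + Q (z(Q) = Q - 3 = -3 + Q)
X(g) = -8/87 (X(g) = 8/(-7 - 5*16) = 8/(-7 - 80) = 8/(-87) = 8*(-1/87) = -8/87)
1/(X(z(1)) + 1/46249) = 1/(-8/87 + 1/46249) = 1/(-369905/4023663) = -4023663/369905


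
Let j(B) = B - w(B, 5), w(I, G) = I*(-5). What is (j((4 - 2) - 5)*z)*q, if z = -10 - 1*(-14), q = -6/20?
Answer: 108/5 ≈ 21.600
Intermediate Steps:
w(I, G) = -5*I
j(B) = 6*B (j(B) = B - (-5)*B = B + 5*B = 6*B)
q = -3/10 (q = -6*1/20 = -3/10 ≈ -0.30000)
z = 4 (z = -10 + 14 = 4)
(j((4 - 2) - 5)*z)*q = ((6*((4 - 2) - 5))*4)*(-3/10) = ((6*(2 - 5))*4)*(-3/10) = ((6*(-3))*4)*(-3/10) = -18*4*(-3/10) = -72*(-3/10) = 108/5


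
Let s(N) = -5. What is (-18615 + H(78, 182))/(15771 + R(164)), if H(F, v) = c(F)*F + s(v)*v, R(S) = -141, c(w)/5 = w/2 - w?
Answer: -6947/3126 ≈ -2.2223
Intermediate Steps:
c(w) = -5*w/2 (c(w) = 5*(w/2 - w) = 5*(-w/2) = -5*w/2)
H(F, v) = -5*v - 5*F**2/2 (H(F, v) = (-5*F/2)*F - 5*v = -5*F**2/2 - 5*v = -5*v - 5*F**2/2)
(-18615 + H(78, 182))/(15771 + R(164)) = (-18615 + (-5*182 - 5/2*78**2))/(15771 - 141) = (-18615 + (-910 - 5/2*6084))/15630 = (-18615 + (-910 - 15210))*(1/15630) = (-18615 - 16120)*(1/15630) = -34735*1/15630 = -6947/3126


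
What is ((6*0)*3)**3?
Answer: 0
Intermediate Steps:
((6*0)*3)**3 = (0*3)**3 = 0**3 = 0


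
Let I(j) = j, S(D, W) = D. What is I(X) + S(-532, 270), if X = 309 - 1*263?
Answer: -486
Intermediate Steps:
X = 46 (X = 309 - 263 = 46)
I(X) + S(-532, 270) = 46 - 532 = -486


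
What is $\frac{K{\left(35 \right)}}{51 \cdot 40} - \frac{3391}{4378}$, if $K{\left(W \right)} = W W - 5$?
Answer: $- \frac{19706}{111639} \approx -0.17652$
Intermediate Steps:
$K{\left(W \right)} = -5 + W^{2}$ ($K{\left(W \right)} = W^{2} - 5 = -5 + W^{2}$)
$\frac{K{\left(35 \right)}}{51 \cdot 40} - \frac{3391}{4378} = \frac{-5 + 35^{2}}{51 \cdot 40} - \frac{3391}{4378} = \frac{-5 + 1225}{2040} - \frac{3391}{4378} = 1220 \cdot \frac{1}{2040} - \frac{3391}{4378} = \frac{61}{102} - \frac{3391}{4378} = - \frac{19706}{111639}$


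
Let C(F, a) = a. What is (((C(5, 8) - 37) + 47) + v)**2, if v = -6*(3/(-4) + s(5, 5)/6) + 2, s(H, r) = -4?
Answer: 3249/4 ≈ 812.25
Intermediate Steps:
v = 21/2 (v = -6*(3/(-4) - 4/6) + 2 = -6*(3*(-1/4) - 4*1/6) + 2 = -6*(-3/4 - 2/3) + 2 = -6*(-17/12) + 2 = 17/2 + 2 = 21/2 ≈ 10.500)
(((C(5, 8) - 37) + 47) + v)**2 = (((8 - 37) + 47) + 21/2)**2 = ((-29 + 47) + 21/2)**2 = (18 + 21/2)**2 = (57/2)**2 = 3249/4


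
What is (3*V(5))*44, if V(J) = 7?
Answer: 924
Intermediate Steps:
(3*V(5))*44 = (3*7)*44 = 21*44 = 924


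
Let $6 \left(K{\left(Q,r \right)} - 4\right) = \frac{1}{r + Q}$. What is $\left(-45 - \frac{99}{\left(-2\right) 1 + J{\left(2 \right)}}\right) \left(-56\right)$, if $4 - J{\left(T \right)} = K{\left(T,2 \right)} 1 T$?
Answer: $\frac{117432}{73} \approx 1608.7$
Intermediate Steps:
$K{\left(Q,r \right)} = 4 + \frac{1}{6 \left(Q + r\right)}$ ($K{\left(Q,r \right)} = 4 + \frac{1}{6 \left(r + Q\right)} = 4 + \frac{1}{6 \left(Q + r\right)}$)
$J{\left(T \right)} = 4 - \frac{T \left(\frac{49}{6} + 4 T\right)}{2 + T}$ ($J{\left(T \right)} = 4 - \frac{\frac{1}{6} + 4 T + 4 \cdot 2}{T + 2} \cdot 1 T = 4 - \frac{\frac{1}{6} + 4 T + 8}{2 + T} 1 T = 4 - \frac{\frac{49}{6} + 4 T}{2 + T} 1 T = 4 - \frac{\frac{49}{6} + 4 T}{2 + T} T = 4 - \frac{T \left(\frac{49}{6} + 4 T\right)}{2 + T}$)
$\left(-45 - \frac{99}{\left(-2\right) 1 + J{\left(2 \right)}}\right) \left(-56\right) = \left(-45 - \frac{99}{\left(-2\right) 1 + \frac{48 - 50 - 24 \cdot 2^{2}}{6 \left(2 + 2\right)}}\right) \left(-56\right) = \left(-45 - \frac{99}{-2 + \frac{48 - 50 - 96}{6 \cdot 4}}\right) \left(-56\right) = \left(-45 - \frac{99}{-2 + \frac{1}{6} \cdot \frac{1}{4} \left(48 - 50 - 96\right)}\right) \left(-56\right) = \left(-45 - \frac{99}{-2 + \frac{1}{6} \cdot \frac{1}{4} \left(-98\right)}\right) \left(-56\right) = \left(-45 - \frac{99}{-2 - \frac{49}{12}}\right) \left(-56\right) = \left(-45 - \frac{99}{- \frac{73}{12}}\right) \left(-56\right) = \left(-45 - - \frac{1188}{73}\right) \left(-56\right) = \left(-45 + \frac{1188}{73}\right) \left(-56\right) = \left(- \frac{2097}{73}\right) \left(-56\right) = \frac{117432}{73}$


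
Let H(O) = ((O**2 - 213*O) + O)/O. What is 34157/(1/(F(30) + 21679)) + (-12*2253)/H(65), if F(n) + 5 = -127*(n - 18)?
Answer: 33724922962/49 ≈ 6.8826e+8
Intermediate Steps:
F(n) = 2281 - 127*n (F(n) = -5 - 127*(n - 18) = -5 - 127*(-18 + n) = -5 + (2286 - 127*n) = 2281 - 127*n)
H(O) = (O**2 - 212*O)/O
34157/(1/(F(30) + 21679)) + (-12*2253)/H(65) = 34157/(1/((2281 - 127*30) + 21679)) + (-12*2253)/(-212 + 65) = 34157/(1/((2281 - 3810) + 21679)) - 27036/(-147) = 34157/(1/(-1529 + 21679)) - 27036*(-1/147) = 34157/(1/20150) + 9012/49 = 34157*20150 + 9012/49 = 688263550 + 9012/49 = 33724922962/49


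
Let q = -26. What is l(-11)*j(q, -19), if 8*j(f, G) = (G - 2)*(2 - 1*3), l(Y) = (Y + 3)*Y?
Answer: 231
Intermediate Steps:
l(Y) = Y*(3 + Y) (l(Y) = (3 + Y)*Y = Y*(3 + Y))
j(f, G) = ¼ - G/8 (j(f, G) = ((G - 2)*(2 - 1*3))/8 = ((-2 + G)*(2 - 3))/8 = ((-2 + G)*(-1))/8 = (2 - G)/8 = ¼ - G/8)
l(-11)*j(q, -19) = (-11*(3 - 11))*(¼ - ⅛*(-19)) = (-11*(-8))*(¼ + 19/8) = 88*(21/8) = 231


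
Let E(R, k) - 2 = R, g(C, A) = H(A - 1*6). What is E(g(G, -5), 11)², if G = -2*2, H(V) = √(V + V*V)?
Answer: (2 + √110)² ≈ 155.95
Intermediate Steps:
H(V) = √(V + V²)
G = -4 (G = -1*4 = -4)
g(C, A) = √((-6 + A)*(-5 + A)) (g(C, A) = √((A - 1*6)*(1 + (A - 1*6))) = √((A - 6)*(1 + (A - 6))) = √((-6 + A)*(1 + (-6 + A))) = √((-6 + A)*(-5 + A)))
E(R, k) = 2 + R
E(g(G, -5), 11)² = (2 + √((-6 - 5)*(-5 - 5)))² = (2 + √(-11*(-10)))² = (2 + √110)²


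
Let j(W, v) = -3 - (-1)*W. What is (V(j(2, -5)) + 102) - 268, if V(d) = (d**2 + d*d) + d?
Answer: -165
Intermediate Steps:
j(W, v) = -3 + W
V(d) = d + 2*d**2 (V(d) = (d**2 + d**2) + d = 2*d**2 + d = d + 2*d**2)
(V(j(2, -5)) + 102) - 268 = ((-3 + 2)*(1 + 2*(-3 + 2)) + 102) - 268 = (-(1 + 2*(-1)) + 102) - 268 = (-(1 - 2) + 102) - 268 = (-1*(-1) + 102) - 268 = (1 + 102) - 268 = 103 - 268 = -165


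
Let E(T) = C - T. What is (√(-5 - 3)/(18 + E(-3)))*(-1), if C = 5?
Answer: -I*√2/13 ≈ -0.10879*I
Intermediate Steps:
E(T) = 5 - T
(√(-5 - 3)/(18 + E(-3)))*(-1) = (√(-5 - 3)/(18 + (5 - 1*(-3))))*(-1) = (√(-8)/(18 + (5 + 3)))*(-1) = ((2*I*√2)/(18 + 8))*(-1) = ((2*I*√2)/26)*(-1) = (I*√2/13)*(-1) = -I*√2/13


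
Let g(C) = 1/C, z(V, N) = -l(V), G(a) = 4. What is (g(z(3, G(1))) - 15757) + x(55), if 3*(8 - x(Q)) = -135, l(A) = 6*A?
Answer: -282673/18 ≈ -15704.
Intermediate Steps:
z(V, N) = -6*V
x(Q) = 53 (x(Q) = 8 - ⅓*(-135) = 8 + 45 = 53)
(g(z(3, G(1))) - 15757) + x(55) = (1/(-6*3) - 15757) + 53 = (1/(-18) - 15757) + 53 = (-1/18 - 15757) + 53 = -283627/18 + 53 = -282673/18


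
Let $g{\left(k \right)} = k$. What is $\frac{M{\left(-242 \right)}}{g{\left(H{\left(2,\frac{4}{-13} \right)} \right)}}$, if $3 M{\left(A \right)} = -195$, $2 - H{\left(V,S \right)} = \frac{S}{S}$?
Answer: $-65$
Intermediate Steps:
$H{\left(V,S \right)} = 1$ ($H{\left(V,S \right)} = 2 - \frac{S}{S} = 2 - 1 = 1$)
$M{\left(A \right)} = -65$ ($M{\left(A \right)} = \frac{1}{3} \left(-195\right) = -65$)
$\frac{M{\left(-242 \right)}}{g{\left(H{\left(2,\frac{4}{-13} \right)} \right)}} = - \frac{65}{1} = \left(-65\right) 1 = -65$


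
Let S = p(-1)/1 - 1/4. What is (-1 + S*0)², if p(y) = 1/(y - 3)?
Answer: 1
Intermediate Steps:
p(y) = 1/(-3 + y)
S = -½ (S = 1/(-3 - 1*1) - 1/4 = 1/(-4) - 1*¼ = -¼*1 - ¼ = -¼ - ¼ = -½ ≈ -0.50000)
(-1 + S*0)² = (-1 - ½*0)² = (-1 + 0)² = (-1)² = 1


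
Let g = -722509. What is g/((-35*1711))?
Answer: 722509/59885 ≈ 12.065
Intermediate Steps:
g/((-35*1711)) = -722509/((-35*1711)) = -722509/(-59885) = -722509*(-1/59885) = 722509/59885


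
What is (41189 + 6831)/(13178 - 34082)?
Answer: -12005/5226 ≈ -2.2972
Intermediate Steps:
(41189 + 6831)/(13178 - 34082) = 48020/(-20904) = 48020*(-1/20904) = -12005/5226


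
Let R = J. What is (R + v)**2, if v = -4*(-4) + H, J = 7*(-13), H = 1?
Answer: 5476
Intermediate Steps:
J = -91
R = -91
v = 17 (v = -4*(-4) + 1 = 16 + 1 = 17)
(R + v)**2 = (-91 + 17)**2 = (-74)**2 = 5476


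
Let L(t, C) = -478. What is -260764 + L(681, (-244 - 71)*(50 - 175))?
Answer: -261242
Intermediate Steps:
-260764 + L(681, (-244 - 71)*(50 - 175)) = -260764 - 478 = -261242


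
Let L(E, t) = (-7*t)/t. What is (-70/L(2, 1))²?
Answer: 100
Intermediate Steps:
L(E, t) = -7
(-70/L(2, 1))² = (-70/(-7))² = (-70*(-⅐))² = 10² = 100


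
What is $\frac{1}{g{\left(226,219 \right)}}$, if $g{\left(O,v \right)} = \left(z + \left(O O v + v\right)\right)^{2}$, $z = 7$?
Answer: $\frac{1}{125123687656900} \approx 7.9921 \cdot 10^{-15}$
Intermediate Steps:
$g{\left(O,v \right)} = \left(7 + v + v O^{2}\right)^{2}$ ($g{\left(O,v \right)} = \left(7 + \left(O O v + v\right)\right)^{2} = \left(7 + \left(O^{2} v + v\right)\right)^{2} = \left(7 + \left(v O^{2} + v\right)\right)^{2} = \left(7 + \left(v + v O^{2}\right)\right)^{2} = \left(7 + v + v O^{2}\right)^{2}$)
$\frac{1}{g{\left(226,219 \right)}} = \frac{1}{\left(7 + 219 + 219 \cdot 226^{2}\right)^{2}} = \frac{1}{\left(7 + 219 + 219 \cdot 51076\right)^{2}} = \frac{1}{\left(7 + 219 + 11185644\right)^{2}} = \frac{1}{11185870^{2}} = \frac{1}{125123687656900}$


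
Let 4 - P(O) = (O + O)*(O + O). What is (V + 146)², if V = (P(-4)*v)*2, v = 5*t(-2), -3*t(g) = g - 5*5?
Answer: 27604516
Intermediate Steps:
t(g) = 25/3 - g/3 (t(g) = -(g - 5*5)/3 = -(g - 25)/3 = -(-25 + g)/3 = 25/3 - g/3)
v = 45 (v = 5*(25/3 - ⅓*(-2)) = 5*(25/3 + ⅔) = 5*9 = 45)
P(O) = 4 - 4*O² (P(O) = 4 - (O + O)*(O + O) = 4 - 2*O*2*O = 4 - 4*O²)
V = -5400 (V = ((4 - 4*(-4)²)*45)*2 = ((4 - 4*16)*45)*2 = ((4 - 64)*45)*2 = -60*45*2 = -2700*2 = -5400)
(V + 146)² = (-5400 + 146)² = (-5254)² = 27604516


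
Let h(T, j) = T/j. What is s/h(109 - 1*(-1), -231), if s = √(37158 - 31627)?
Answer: -21*√5531/10 ≈ -156.18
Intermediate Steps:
s = √5531 ≈ 74.371
s/h(109 - 1*(-1), -231) = √5531/(((109 - 1*(-1))/(-231))) = √5531/(((109 + 1)*(-1/231))) = √5531/((110*(-1/231))) = √5531/(-10/21) = √5531*(-21/10) = -21*√5531/10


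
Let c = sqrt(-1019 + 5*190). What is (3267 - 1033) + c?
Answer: 2234 + I*sqrt(69) ≈ 2234.0 + 8.3066*I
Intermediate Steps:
c = I*sqrt(69) (c = sqrt(-1019 + 950) = sqrt(-69) = I*sqrt(69) ≈ 8.3066*I)
(3267 - 1033) + c = (3267 - 1033) + I*sqrt(69) = 2234 + I*sqrt(69)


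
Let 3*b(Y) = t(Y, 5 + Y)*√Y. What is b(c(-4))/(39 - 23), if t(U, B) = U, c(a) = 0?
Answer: 0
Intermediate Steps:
b(Y) = Y^(3/2)/3 (b(Y) = (Y*√Y)/3 = Y^(3/2)/3)
b(c(-4))/(39 - 23) = (0^(3/2)/3)/(39 - 23) = ((⅓)*0)/16 = 0*(1/16) = 0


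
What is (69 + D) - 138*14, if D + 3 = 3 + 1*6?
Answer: -1857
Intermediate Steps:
D = 6 (D = -3 + (3 + 1*6) = -3 + (3 + 6) = -3 + 9 = 6)
(69 + D) - 138*14 = (69 + 6) - 138*14 = 75 - 1932 = -1857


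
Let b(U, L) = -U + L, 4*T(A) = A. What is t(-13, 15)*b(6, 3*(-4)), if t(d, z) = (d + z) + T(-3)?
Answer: -45/2 ≈ -22.500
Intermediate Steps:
T(A) = A/4
t(d, z) = -¾ + d + z (t(d, z) = (d + z) + (¼)*(-3) = (d + z) - ¾ = -¾ + d + z)
b(U, L) = L - U
t(-13, 15)*b(6, 3*(-4)) = (-¾ - 13 + 15)*(3*(-4) - 1*6) = 5*(-12 - 6)/4 = (5/4)*(-18) = -45/2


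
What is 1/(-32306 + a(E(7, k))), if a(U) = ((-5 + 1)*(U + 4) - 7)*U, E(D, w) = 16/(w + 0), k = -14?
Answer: -49/1581962 ≈ -3.0974e-5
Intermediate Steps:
E(D, w) = 16/w
a(U) = U*(-23 - 4*U) (a(U) = (-4*(4 + U) - 7)*U = ((-16 - 4*U) - 7)*U = (-23 - 4*U)*U = U*(-23 - 4*U))
1/(-32306 + a(E(7, k))) = 1/(-32306 - 16/(-14)*(23 + 4*(16/(-14)))) = 1/(-32306 - 16*(-1/14)*(23 + 4*(16*(-1/14)))) = 1/(-32306 - 1*(-8/7)*(23 + 4*(-8/7))) = 1/(-32306 - 1*(-8/7)*(23 - 32/7)) = 1/(-32306 - 1*(-8/7)*129/7) = 1/(-32306 + 1032/49) = 1/(-1581962/49) = -49/1581962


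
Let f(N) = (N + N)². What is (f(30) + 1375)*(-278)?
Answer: -1383050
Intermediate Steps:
f(N) = 4*N² (f(N) = (2*N)² = 4*N²)
(f(30) + 1375)*(-278) = (4*30² + 1375)*(-278) = (4*900 + 1375)*(-278) = (3600 + 1375)*(-278) = 4975*(-278) = -1383050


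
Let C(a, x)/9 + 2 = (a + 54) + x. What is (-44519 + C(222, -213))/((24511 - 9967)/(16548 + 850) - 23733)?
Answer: 76499006/41289219 ≈ 1.8528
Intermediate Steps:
C(a, x) = 468 + 9*a + 9*x (C(a, x) = -18 + 9*((a + 54) + x) = -18 + 9*((54 + a) + x) = -18 + 9*(54 + a + x) = -18 + (486 + 9*a + 9*x) = 468 + 9*a + 9*x)
(-44519 + C(222, -213))/((24511 - 9967)/(16548 + 850) - 23733) = (-44519 + (468 + 9*222 + 9*(-213)))/((24511 - 9967)/(16548 + 850) - 23733) = (-44519 + (468 + 1998 - 1917))/(14544/17398 - 23733) = (-44519 + 549)/(14544*(1/17398) - 23733) = -43970/(7272/8699 - 23733) = -43970/(-206446095/8699) = -43970*(-8699/206446095) = 76499006/41289219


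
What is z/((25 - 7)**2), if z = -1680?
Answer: -140/27 ≈ -5.1852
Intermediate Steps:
z/((25 - 7)**2) = -1680/(25 - 7)**2 = -1680/(18**2) = -1680/324 = -1680*1/324 = -140/27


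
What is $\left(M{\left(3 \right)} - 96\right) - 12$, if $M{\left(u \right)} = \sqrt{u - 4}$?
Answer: $-108 + i \approx -108.0 + 1.0 i$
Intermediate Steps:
$M{\left(u \right)} = \sqrt{-4 + u}$
$\left(M{\left(3 \right)} - 96\right) - 12 = \left(\sqrt{-4 + 3} - 96\right) - 12 = \left(\sqrt{-1} - 96\right) - 12 = \left(i - 96\right) - 12 = \left(-96 + i\right) - 12 = -108 + i$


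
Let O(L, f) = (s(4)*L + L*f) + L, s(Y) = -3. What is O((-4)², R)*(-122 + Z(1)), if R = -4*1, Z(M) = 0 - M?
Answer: 11808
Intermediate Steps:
Z(M) = -M
R = -4
O(L, f) = -2*L + L*f (O(L, f) = (-3*L + L*f) + L = -2*L + L*f)
O((-4)², R)*(-122 + Z(1)) = ((-4)²*(-2 - 4))*(-122 - 1*1) = (16*(-6))*(-122 - 1) = -96*(-123) = 11808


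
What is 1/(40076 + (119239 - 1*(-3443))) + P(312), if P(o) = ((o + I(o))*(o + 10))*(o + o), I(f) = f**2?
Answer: 3193608955590145/162758 ≈ 1.9622e+10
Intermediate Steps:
P(o) = 2*o*(10 + o)*(o + o**2) (P(o) = ((o + o**2)*(o + 10))*(o + o) = ((o + o**2)*(10 + o))*(2*o) = ((10 + o)*(o + o**2))*(2*o) = 2*o*(10 + o)*(o + o**2))
1/(40076 + (119239 - 1*(-3443))) + P(312) = 1/(40076 + (119239 - 1*(-3443))) + 2*312**2*(10 + 312**2 + 11*312) = 1/(40076 + (119239 + 3443)) + 2*97344*(10 + 97344 + 3432) = 1/(40076 + 122682) + 2*97344*100786 = 1/162758 + 19621824768 = 3193608955590145/162758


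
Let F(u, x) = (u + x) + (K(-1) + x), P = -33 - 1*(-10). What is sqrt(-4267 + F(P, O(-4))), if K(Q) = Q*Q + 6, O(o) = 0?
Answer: I*sqrt(4283) ≈ 65.445*I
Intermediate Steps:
P = -23 (P = -33 + 10 = -23)
K(Q) = 6 + Q**2 (K(Q) = Q**2 + 6 = 6 + Q**2)
F(u, x) = 7 + u + 2*x (F(u, x) = (u + x) + ((6 + (-1)**2) + x) = (u + x) + ((6 + 1) + x) = (u + x) + (7 + x) = 7 + u + 2*x)
sqrt(-4267 + F(P, O(-4))) = sqrt(-4267 + (7 - 23 + 2*0)) = sqrt(-4267 + (7 - 23 + 0)) = sqrt(-4267 - 16) = sqrt(-4283) = I*sqrt(4283)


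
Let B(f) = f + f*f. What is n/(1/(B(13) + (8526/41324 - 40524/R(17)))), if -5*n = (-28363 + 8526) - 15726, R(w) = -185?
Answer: 54545998906729/19112350 ≈ 2.8540e+6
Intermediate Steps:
B(f) = f + f²
n = 35563/5 (n = -((-28363 + 8526) - 15726)/5 = -(-19837 - 15726)/5 = -⅕*(-35563) = 35563/5 ≈ 7112.6)
n/(1/(B(13) + (8526/41324 - 40524/R(17)))) = 35563/(5*(1/(13*(1 + 13) + (8526/41324 - 40524/(-185))))) = 35563/(5*(1/(13*14 + (8526*(1/41324) - 40524*(-1/185))))) = 35563/(5*(1/(182 + (4263/20662 + 40524/185)))) = 35563/(5*(1/(182 + 838095543/3822470))) = 35563/(5*(1/(1533785083/3822470))) = 35563/(5*(3822470/1533785083)) = (35563/5)*(1533785083/3822470) = 54545998906729/19112350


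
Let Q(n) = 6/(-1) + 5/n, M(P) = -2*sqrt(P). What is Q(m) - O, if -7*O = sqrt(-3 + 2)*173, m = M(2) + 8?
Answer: -37/7 + 5*sqrt(2)/28 + 173*I/7 ≈ -5.0332 + 24.714*I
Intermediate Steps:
m = 8 - 2*sqrt(2) (m = -2*sqrt(2) + 8 = 8 - 2*sqrt(2) ≈ 5.1716)
Q(n) = -6 + 5/n (Q(n) = 6*(-1) + 5/n = -6 + 5/n)
O = -173*I/7 (O = -sqrt(-3 + 2)*173/7 = -sqrt(-1)*173/7 = -I*173/7 = -173*I/7 ≈ -24.714*I)
Q(m) - O = (-6 + 5/(8 - 2*sqrt(2))) - (-173)*I/7 = (-6 + 5/(8 - 2*sqrt(2))) + 173*I/7 = -6 + 5/(8 - 2*sqrt(2)) + 173*I/7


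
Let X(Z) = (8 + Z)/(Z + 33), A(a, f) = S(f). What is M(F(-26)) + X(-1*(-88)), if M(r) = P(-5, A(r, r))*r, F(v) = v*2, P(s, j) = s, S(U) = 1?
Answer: 31556/121 ≈ 260.79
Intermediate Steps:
A(a, f) = 1
F(v) = 2*v
M(r) = -5*r
X(Z) = (8 + Z)/(33 + Z)
M(F(-26)) + X(-1*(-88)) = -10*(-26) + (8 - 1*(-88))/(33 - 1*(-88)) = -5*(-52) + (8 + 88)/(33 + 88) = 260 + 96/121 = 31556/121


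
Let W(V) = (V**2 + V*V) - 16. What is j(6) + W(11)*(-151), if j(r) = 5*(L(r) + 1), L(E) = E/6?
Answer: -34116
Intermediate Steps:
W(V) = -16 + 2*V**2 (W(V) = (V**2 + V**2) - 16 = 2*V**2 - 16 = -16 + 2*V**2)
L(E) = E/6 (L(E) = E*(1/6) = E/6)
j(r) = 5 + 5*r/6 (j(r) = 5*(r/6 + 1) = 5*(1 + r/6) = 5 + 5*r/6)
j(6) + W(11)*(-151) = (5 + (5/6)*6) + (-16 + 2*11**2)*(-151) = (5 + 5) + (-16 + 2*121)*(-151) = 10 + (-16 + 242)*(-151) = 10 + 226*(-151) = 10 - 34126 = -34116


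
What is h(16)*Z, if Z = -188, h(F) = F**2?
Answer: -48128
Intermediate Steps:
h(16)*Z = 16**2*(-188) = 256*(-188) = -48128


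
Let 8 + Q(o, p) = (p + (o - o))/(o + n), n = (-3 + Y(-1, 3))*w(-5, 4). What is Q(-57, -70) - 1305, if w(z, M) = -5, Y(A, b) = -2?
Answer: -20973/16 ≈ -1310.8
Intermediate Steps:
n = 25 (n = (-3 - 2)*(-5) = -5*(-5) = 25)
Q(o, p) = -8 + p/(25 + o) (Q(o, p) = -8 + (p + (o - o))/(o + 25) = -8 + (p + 0)/(25 + o) = -8 + p/(25 + o))
Q(-57, -70) - 1305 = (-200 - 70 - 8*(-57))/(25 - 57) - 1305 = (-200 - 70 + 456)/(-32) - 1305 = -1/32*186 - 1305 = -93/16 - 1305 = -20973/16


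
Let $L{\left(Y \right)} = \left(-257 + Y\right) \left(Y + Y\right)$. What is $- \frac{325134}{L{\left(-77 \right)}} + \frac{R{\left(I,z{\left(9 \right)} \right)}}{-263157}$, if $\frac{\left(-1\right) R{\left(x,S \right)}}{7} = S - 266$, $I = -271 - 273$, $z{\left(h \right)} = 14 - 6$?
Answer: $- \frac{14275696909}{2255957242} \approx -6.328$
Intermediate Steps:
$z{\left(h \right)} = 8$ ($z{\left(h \right)} = 14 - 6 = 8$)
$I = -544$
$R{\left(x,S \right)} = 1862 - 7 S$ ($R{\left(x,S \right)} = - 7 \left(S - 266\right) = - 7 \left(-266 + S\right) = 1862 - 7 S$)
$L{\left(Y \right)} = 2 Y \left(-257 + Y\right)$ ($L{\left(Y \right)} = \left(-257 + Y\right) 2 Y = 2 Y \left(-257 + Y\right)$)
$- \frac{325134}{L{\left(-77 \right)}} + \frac{R{\left(I,z{\left(9 \right)} \right)}}{-263157} = - \frac{325134}{2 \left(-77\right) \left(-257 - 77\right)} + \frac{1862 - 56}{-263157} = - \frac{325134}{2 \left(-77\right) \left(-334\right)} + \left(1862 - 56\right) \left(- \frac{1}{263157}\right) = - \frac{325134}{51436} + 1806 \left(- \frac{1}{263157}\right) = \left(-325134\right) \frac{1}{51436} - \frac{602}{87719} = - \frac{162567}{25718} - \frac{602}{87719} = - \frac{14275696909}{2255957242}$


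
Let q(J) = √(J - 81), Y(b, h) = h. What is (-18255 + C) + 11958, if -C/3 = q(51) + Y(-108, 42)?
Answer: -6423 - 3*I*√30 ≈ -6423.0 - 16.432*I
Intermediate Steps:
q(J) = √(-81 + J)
C = -126 - 3*I*√30 (C = -3*(√(-81 + 51) + 42) = -3*(√(-30) + 42) = -3*(I*√30 + 42) = -3*(42 + I*√30) = -126 - 3*I*√30 ≈ -126.0 - 16.432*I)
(-18255 + C) + 11958 = (-18255 + (-126 - 3*I*√30)) + 11958 = (-18381 - 3*I*√30) + 11958 = -6423 - 3*I*√30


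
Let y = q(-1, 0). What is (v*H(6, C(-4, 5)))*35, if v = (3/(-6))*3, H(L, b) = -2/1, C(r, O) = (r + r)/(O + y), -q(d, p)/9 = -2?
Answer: 105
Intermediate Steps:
q(d, p) = 18 (q(d, p) = -9*(-2) = 18)
y = 18
C(r, O) = 2*r/(18 + O) (C(r, O) = (r + r)/(O + 18) = (2*r)/(18 + O) = 2*r/(18 + O))
H(L, b) = -2 (H(L, b) = -2*1 = -2)
v = -3/2 (v = (3*(-⅙))*3 = -½*3 = -3/2 ≈ -1.5000)
(v*H(6, C(-4, 5)))*35 = -3/2*(-2)*35 = 3*35 = 105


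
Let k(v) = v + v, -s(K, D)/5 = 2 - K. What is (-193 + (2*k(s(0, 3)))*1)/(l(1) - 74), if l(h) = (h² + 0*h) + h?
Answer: 233/72 ≈ 3.2361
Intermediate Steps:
s(K, D) = -10 + 5*K (s(K, D) = -5*(2 - K) = -10 + 5*K)
k(v) = 2*v
l(h) = h + h² (l(h) = (h² + 0) + h = h² + h = h + h²)
(-193 + (2*k(s(0, 3)))*1)/(l(1) - 74) = (-193 + (2*(2*(-10 + 5*0)))*1)/(1*(1 + 1) - 74) = (-193 + (2*(2*(-10 + 0)))*1)/(1*2 - 74) = (-193 + (2*(2*(-10)))*1)/(2 - 74) = (-193 + (2*(-20))*1)/(-72) = (-193 - 40*1)*(-1/72) = (-193 - 40)*(-1/72) = -233*(-1/72) = 233/72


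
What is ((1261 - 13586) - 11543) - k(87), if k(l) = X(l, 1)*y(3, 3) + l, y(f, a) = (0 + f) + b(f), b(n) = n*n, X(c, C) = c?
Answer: -24999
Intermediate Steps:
b(n) = n²
y(f, a) = f + f² (y(f, a) = (0 + f) + f² = f + f²)
k(l) = 13*l (k(l) = l*(3*(1 + 3)) + l = l*(3*4) + l = l*12 + l = 12*l + l = 13*l)
((1261 - 13586) - 11543) - k(87) = ((1261 - 13586) - 11543) - 13*87 = (-12325 - 11543) - 1*1131 = -23868 - 1131 = -24999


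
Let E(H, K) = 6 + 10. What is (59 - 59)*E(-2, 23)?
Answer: 0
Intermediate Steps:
E(H, K) = 16
(59 - 59)*E(-2, 23) = (59 - 59)*16 = 0*16 = 0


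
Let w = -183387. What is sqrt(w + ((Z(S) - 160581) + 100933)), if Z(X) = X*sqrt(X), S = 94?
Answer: sqrt(-243035 + 94*sqrt(94)) ≈ 492.06*I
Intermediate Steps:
Z(X) = X**(3/2)
sqrt(w + ((Z(S) - 160581) + 100933)) = sqrt(-183387 + ((94**(3/2) - 160581) + 100933)) = sqrt(-183387 + ((94*sqrt(94) - 160581) + 100933)) = sqrt(-183387 + ((-160581 + 94*sqrt(94)) + 100933)) = sqrt(-183387 + (-59648 + 94*sqrt(94))) = sqrt(-243035 + 94*sqrt(94))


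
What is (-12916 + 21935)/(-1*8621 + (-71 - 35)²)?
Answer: 9019/2615 ≈ 3.4489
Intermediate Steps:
(-12916 + 21935)/(-1*8621 + (-71 - 35)²) = 9019/(-8621 + (-106)²) = 9019/(-8621 + 11236) = 9019/2615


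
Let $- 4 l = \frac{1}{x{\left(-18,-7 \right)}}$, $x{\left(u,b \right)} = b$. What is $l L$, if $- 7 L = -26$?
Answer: $\frac{13}{98} \approx 0.13265$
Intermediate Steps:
$L = \frac{26}{7}$ ($L = \left(- \frac{1}{7}\right) \left(-26\right) = \frac{26}{7} \approx 3.7143$)
$l = \frac{1}{28}$ ($l = - \frac{1}{4 \left(-7\right)} = \left(- \frac{1}{4}\right) \left(- \frac{1}{7}\right) = \frac{1}{28} \approx 0.035714$)
$l L = \frac{1}{28} \cdot \frac{26}{7} = \frac{13}{98}$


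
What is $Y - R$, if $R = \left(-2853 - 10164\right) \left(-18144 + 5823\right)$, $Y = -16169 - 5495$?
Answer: $-160404121$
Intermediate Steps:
$Y = -21664$
$R = 160382457$ ($R = \left(-13017\right) \left(-12321\right) = 160382457$)
$Y - R = -21664 - 160382457 = -160404121$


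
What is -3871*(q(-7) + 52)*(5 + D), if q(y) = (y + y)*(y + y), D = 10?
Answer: -14400120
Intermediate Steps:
q(y) = 4*y² (q(y) = (2*y)*(2*y) = 4*y²)
-3871*(q(-7) + 52)*(5 + D) = -3871*(4*(-7)² + 52)*(5 + 10) = -3871*(4*49 + 52)*15 = -3871*(196 + 52)*15 = -960008*15 = -3871*3720 = -14400120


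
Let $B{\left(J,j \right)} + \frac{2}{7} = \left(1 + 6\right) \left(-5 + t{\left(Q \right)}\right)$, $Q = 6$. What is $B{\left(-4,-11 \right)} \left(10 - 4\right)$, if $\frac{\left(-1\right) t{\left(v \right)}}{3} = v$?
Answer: $- \frac{6774}{7} \approx -967.71$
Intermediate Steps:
$t{\left(v \right)} = - 3 v$
$B{\left(J,j \right)} = - \frac{1129}{7}$ ($B{\left(J,j \right)} = - \frac{2}{7} + \left(1 + 6\right) \left(-5 - 18\right) = - \frac{2}{7} + 7 \left(-5 - 18\right) = - \frac{2}{7} + 7 \left(-23\right) = - \frac{2}{7} - 161 = - \frac{1129}{7}$)
$B{\left(-4,-11 \right)} \left(10 - 4\right) = - \frac{1129 \left(10 - 4\right)}{7} = \left(- \frac{1129}{7}\right) 6 = - \frac{6774}{7}$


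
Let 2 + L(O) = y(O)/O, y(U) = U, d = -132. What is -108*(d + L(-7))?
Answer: 14364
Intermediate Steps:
L(O) = -1 (L(O) = -2 + O/O = -2 + 1 = -1)
-108*(d + L(-7)) = -108*(-132 - 1) = -108*(-133) = 14364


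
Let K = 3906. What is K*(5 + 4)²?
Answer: 316386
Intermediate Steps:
K*(5 + 4)² = 3906*(5 + 4)² = 3906*9² = 3906*81 = 316386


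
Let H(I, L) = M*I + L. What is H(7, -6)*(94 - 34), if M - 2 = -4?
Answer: -1200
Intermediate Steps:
M = -2 (M = 2 - 4 = -2)
H(I, L) = L - 2*I (H(I, L) = -2*I + L = L - 2*I)
H(7, -6)*(94 - 34) = (-6 - 2*7)*(94 - 34) = (-6 - 14)*60 = -20*60 = -1200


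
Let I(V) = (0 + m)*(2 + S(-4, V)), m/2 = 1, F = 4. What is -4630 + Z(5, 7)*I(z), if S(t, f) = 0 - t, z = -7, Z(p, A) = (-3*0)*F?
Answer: -4630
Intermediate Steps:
Z(p, A) = 0 (Z(p, A) = -3*0*4 = 0*4 = 0)
m = 2 (m = 2*1 = 2)
S(t, f) = -t
I(V) = 12 (I(V) = (0 + 2)*(2 - 1*(-4)) = 2*(2 + 4) = 2*6 = 12)
-4630 + Z(5, 7)*I(z) = -4630 + 0*12 = -4630 + 0 = -4630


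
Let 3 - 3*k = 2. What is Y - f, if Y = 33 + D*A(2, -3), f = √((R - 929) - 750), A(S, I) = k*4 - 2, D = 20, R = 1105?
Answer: 59/3 - I*√574 ≈ 19.667 - 23.958*I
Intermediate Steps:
k = ⅓ (k = 1 - ⅓*2 = 1 - ⅔ = ⅓ ≈ 0.33333)
A(S, I) = -⅔ (A(S, I) = (⅓)*4 - 2 = 4/3 - 2 = -⅔)
f = I*√574 (f = √((1105 - 929) - 750) = √(176 - 750) = √(-574) = I*√574 ≈ 23.958*I)
Y = 59/3 (Y = 33 + 20*(-⅔) = 33 - 40/3 = 59/3 ≈ 19.667)
Y - f = 59/3 - I*√574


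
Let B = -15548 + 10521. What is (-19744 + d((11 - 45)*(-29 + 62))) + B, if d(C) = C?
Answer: -25893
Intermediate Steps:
B = -5027
(-19744 + d((11 - 45)*(-29 + 62))) + B = (-19744 + (11 - 45)*(-29 + 62)) - 5027 = (-19744 - 34*33) - 5027 = (-19744 - 1122) - 5027 = -20866 - 5027 = -25893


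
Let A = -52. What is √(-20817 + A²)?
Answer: I*√18113 ≈ 134.58*I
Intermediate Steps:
√(-20817 + A²) = √(-20817 + (-52)²) = √(-20817 + 2704) = √(-18113) = I*√18113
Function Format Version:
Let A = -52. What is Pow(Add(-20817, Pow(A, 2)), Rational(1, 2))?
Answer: Mul(I, Pow(18113, Rational(1, 2))) ≈ Mul(134.58, I)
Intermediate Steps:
Pow(Add(-20817, Pow(A, 2)), Rational(1, 2)) = Pow(Add(-20817, Pow(-52, 2)), Rational(1, 2)) = Pow(Add(-20817, 2704), Rational(1, 2)) = Pow(-18113, Rational(1, 2)) = Mul(I, Pow(18113, Rational(1, 2)))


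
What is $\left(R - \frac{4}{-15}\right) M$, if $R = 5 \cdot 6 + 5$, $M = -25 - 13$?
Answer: $- \frac{20102}{15} \approx -1340.1$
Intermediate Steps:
$M = -38$
$R = 35$ ($R = 30 + 5 = 35$)
$\left(R - \frac{4}{-15}\right) M = \left(35 - \frac{4}{-15}\right) \left(-38\right) = \left(35 - - \frac{4}{15}\right) \left(-38\right) = \left(35 + \frac{4}{15}\right) \left(-38\right) = \frac{529}{15} \left(-38\right) = - \frac{20102}{15}$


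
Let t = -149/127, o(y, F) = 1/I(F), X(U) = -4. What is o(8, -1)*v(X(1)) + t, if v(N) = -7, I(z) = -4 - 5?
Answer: -452/1143 ≈ -0.39545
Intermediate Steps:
I(z) = -9
o(y, F) = -⅑ (o(y, F) = 1/(-9) = -⅑)
t = -149/127 (t = -149*1/127 = -149/127 ≈ -1.1732)
o(8, -1)*v(X(1)) + t = -⅑*(-7) - 149/127 = 7/9 - 149/127 = -452/1143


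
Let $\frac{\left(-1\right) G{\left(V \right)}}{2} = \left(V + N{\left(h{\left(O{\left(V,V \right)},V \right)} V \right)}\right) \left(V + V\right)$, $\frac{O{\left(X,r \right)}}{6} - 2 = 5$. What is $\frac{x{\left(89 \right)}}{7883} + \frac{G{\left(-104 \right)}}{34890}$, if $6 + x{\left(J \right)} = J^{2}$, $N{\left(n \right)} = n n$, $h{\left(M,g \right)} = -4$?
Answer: $\frac{283721245303}{137518935} \approx 2063.1$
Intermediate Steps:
$O{\left(X,r \right)} = 42$ ($O{\left(X,r \right)} = 12 + 6 \cdot 5 = 12 + 30 = 42$)
$N{\left(n \right)} = n^{2}$
$x{\left(J \right)} = -6 + J^{2}$
$G{\left(V \right)} = - 4 V \left(V + 16 V^{2}\right)$ ($G{\left(V \right)} = - 2 \left(V + \left(- 4 V\right)^{2}\right) \left(V + V\right) = - 2 \left(V + 16 V^{2}\right) 2 V = - 2 \cdot 2 V \left(V + 16 V^{2}\right) = - 4 V \left(V + 16 V^{2}\right)$)
$\frac{x{\left(89 \right)}}{7883} + \frac{G{\left(-104 \right)}}{34890} = \frac{-6 + 89^{2}}{7883} + \frac{\left(-104\right)^{2} \left(-4 - -6656\right)}{34890} = \left(-6 + 7921\right) \frac{1}{7883} + 10816 \left(-4 + 6656\right) \frac{1}{34890} = 7915 \cdot \frac{1}{7883} + 10816 \cdot 6652 \cdot \frac{1}{34890} = \frac{7915}{7883} + 71948032 \cdot \frac{1}{34890} = \frac{7915}{7883} + \frac{35974016}{17445} = \frac{283721245303}{137518935}$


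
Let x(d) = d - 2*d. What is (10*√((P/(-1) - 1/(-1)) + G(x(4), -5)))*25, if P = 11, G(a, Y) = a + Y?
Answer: 250*I*√19 ≈ 1089.7*I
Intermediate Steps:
x(d) = -d
G(a, Y) = Y + a
(10*√((P/(-1) - 1/(-1)) + G(x(4), -5)))*25 = (10*√((11/(-1) - 1/(-1)) + (-5 - 1*4)))*25 = (10*√((11*(-1) - 1*(-1)) + (-5 - 4)))*25 = (10*√((-11 + 1) - 9))*25 = (10*√(-10 - 9))*25 = (10*√(-19))*25 = (10*(I*√19))*25 = (10*I*√19)*25 = 250*I*√19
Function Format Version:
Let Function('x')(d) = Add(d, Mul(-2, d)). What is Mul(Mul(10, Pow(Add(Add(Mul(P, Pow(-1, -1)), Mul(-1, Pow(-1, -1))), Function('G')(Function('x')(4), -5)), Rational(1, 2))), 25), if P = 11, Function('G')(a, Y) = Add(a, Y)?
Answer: Mul(250, I, Pow(19, Rational(1, 2))) ≈ Mul(1089.7, I)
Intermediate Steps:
Function('x')(d) = Mul(-1, d)
Function('G')(a, Y) = Add(Y, a)
Mul(Mul(10, Pow(Add(Add(Mul(P, Pow(-1, -1)), Mul(-1, Pow(-1, -1))), Function('G')(Function('x')(4), -5)), Rational(1, 2))), 25) = Mul(Mul(10, Pow(Add(Add(Mul(11, Pow(-1, -1)), Mul(-1, Pow(-1, -1))), Add(-5, Mul(-1, 4))), Rational(1, 2))), 25) = Mul(Mul(10, Pow(Add(Add(Mul(11, -1), Mul(-1, -1)), Add(-5, -4)), Rational(1, 2))), 25) = Mul(Mul(10, Pow(Add(Add(-11, 1), -9), Rational(1, 2))), 25) = Mul(Mul(10, Pow(Add(-10, -9), Rational(1, 2))), 25) = Mul(Mul(10, Pow(-19, Rational(1, 2))), 25) = Mul(Mul(10, Mul(I, Pow(19, Rational(1, 2)))), 25) = Mul(Mul(10, I, Pow(19, Rational(1, 2))), 25) = Mul(250, I, Pow(19, Rational(1, 2)))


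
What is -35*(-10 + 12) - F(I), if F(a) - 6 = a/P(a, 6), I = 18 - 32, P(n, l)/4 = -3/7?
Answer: -505/6 ≈ -84.167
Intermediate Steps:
P(n, l) = -12/7 (P(n, l) = 4*(-3/7) = -12/7)
I = -14
F(a) = 6 - 7*a/12 (F(a) = 6 + a/(-12/7) = 6 + a*(-7/12) = 6 - 7*a/12)
-35*(-10 + 12) - F(I) = -35*(-10 + 12) - (6 - 7/12*(-14)) = -35*2 - (6 + 49/6) = -70 - 1*85/6 = -70 - 85/6 = -505/6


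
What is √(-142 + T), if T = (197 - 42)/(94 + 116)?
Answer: I*√249186/42 ≈ 11.885*I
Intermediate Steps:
T = 31/42 (T = 155/210 = 155*(1/210) = 31/42 ≈ 0.73810)
√(-142 + T) = √(-142 + 31/42) = √(-5933/42) = I*√249186/42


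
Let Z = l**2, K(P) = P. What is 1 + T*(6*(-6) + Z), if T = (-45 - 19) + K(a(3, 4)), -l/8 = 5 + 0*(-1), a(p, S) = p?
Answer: -95403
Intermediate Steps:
l = -40 (l = -8*(5 + 0*(-1)) = -8*(5 + 0) = -8*5 = -40)
Z = 1600 (Z = (-40)**2 = 1600)
T = -61 (T = (-45 - 19) + 3 = -64 + 3 = -61)
1 + T*(6*(-6) + Z) = 1 - 61*(6*(-6) + 1600) = 1 - 61*(-36 + 1600) = 1 - 61*1564 = 1 - 95404 = -95403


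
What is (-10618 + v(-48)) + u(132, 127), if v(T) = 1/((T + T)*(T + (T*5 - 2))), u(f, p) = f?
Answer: -291930239/27840 ≈ -10486.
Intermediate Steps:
v(T) = 1/(2*T*(-2 + 6*T)) (v(T) = 1/((2*T)*(T + (5*T - 2))) = 1/((2*T)*(T + (-2 + 5*T))) = 1/((2*T)*(-2 + 6*T)) = 1/(2*T*(-2 + 6*T)))
(-10618 + v(-48)) + u(132, 127) = (-10618 + (¼)/(-48*(-1 + 3*(-48)))) + 132 = (-10618 + (¼)*(-1/48)/(-1 - 144)) + 132 = (-10618 + (¼)*(-1/48)/(-145)) + 132 = (-10618 + (¼)*(-1/48)*(-1/145)) + 132 = (-10618 + 1/27840) + 132 = -295605119/27840 + 132 = -291930239/27840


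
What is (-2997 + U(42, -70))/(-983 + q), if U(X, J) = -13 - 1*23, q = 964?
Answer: 3033/19 ≈ 159.63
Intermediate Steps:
U(X, J) = -36 (U(X, J) = -13 - 23 = -36)
(-2997 + U(42, -70))/(-983 + q) = (-2997 - 36)/(-983 + 964) = -3033/(-19) = -3033*(-1/19) = 3033/19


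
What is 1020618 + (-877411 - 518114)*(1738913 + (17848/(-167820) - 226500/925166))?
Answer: -3139766414755532014897/1293844651 ≈ -2.4267e+12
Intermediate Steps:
1020618 + (-877411 - 518114)*(1738913 + (17848/(-167820) - 226500/925166)) = 1020618 - 1395525*(1738913 + (17848*(-1/167820) - 226500*1/925166)) = 1020618 - 1395525*(1738913 + (-4462/41955 - 113250/462583)) = 1020618 - 1395525*(1738913 - 6815449096/19407669765) = 1020618 - 1395525*33748242438616349/19407669765 = 1020618 - 3139767735276672029215/1293844651 = -3139766414755532014897/1293844651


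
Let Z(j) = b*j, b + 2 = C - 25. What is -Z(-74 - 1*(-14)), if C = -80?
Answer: -6420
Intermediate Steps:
b = -107 (b = -2 + (-80 - 25) = -2 - 105 = -107)
Z(j) = -107*j
-Z(-74 - 1*(-14)) = -(-107)*(-74 - 1*(-14)) = -(-107)*(-74 + 14) = -(-107)*(-60) = -1*6420 = -6420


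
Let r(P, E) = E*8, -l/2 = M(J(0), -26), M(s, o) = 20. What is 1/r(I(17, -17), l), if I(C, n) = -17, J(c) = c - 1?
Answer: -1/320 ≈ -0.0031250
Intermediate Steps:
J(c) = -1 + c
l = -40 (l = -2*20 = -40)
r(P, E) = 8*E
1/r(I(17, -17), l) = 1/(8*(-40)) = 1/(-320) = -1/320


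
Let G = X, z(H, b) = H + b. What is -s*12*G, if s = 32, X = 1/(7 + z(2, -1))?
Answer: -48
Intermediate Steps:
X = ⅛ (X = 1/(7 + (2 - 1)) = 1/(7 + 1) = 1/8 = ⅛ ≈ 0.12500)
G = ⅛ ≈ 0.12500
-s*12*G = -32*12/8 = -384/8 = -1*48 = -48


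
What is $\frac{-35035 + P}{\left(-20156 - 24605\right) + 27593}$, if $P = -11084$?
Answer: $\frac{46119}{17168} \approx 2.6863$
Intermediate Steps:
$\frac{-35035 + P}{\left(-20156 - 24605\right) + 27593} = \frac{-35035 - 11084}{\left(-20156 - 24605\right) + 27593} = - \frac{46119}{\left(-20156 - 24605\right) + 27593} = - \frac{46119}{-44761 + 27593} = - \frac{46119}{-17168} = \left(-46119\right) \left(- \frac{1}{17168}\right) = \frac{46119}{17168}$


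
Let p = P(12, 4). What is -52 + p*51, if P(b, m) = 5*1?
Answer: 203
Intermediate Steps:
P(b, m) = 5
p = 5
-52 + p*51 = -52 + 5*51 = -52 + 255 = 203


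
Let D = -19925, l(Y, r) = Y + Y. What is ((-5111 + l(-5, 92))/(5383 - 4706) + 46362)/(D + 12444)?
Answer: -31381953/5064637 ≈ -6.1963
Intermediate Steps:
l(Y, r) = 2*Y
((-5111 + l(-5, 92))/(5383 - 4706) + 46362)/(D + 12444) = ((-5111 + 2*(-5))/(5383 - 4706) + 46362)/(-19925 + 12444) = ((-5111 - 10)/677 + 46362)/(-7481) = (-5121*1/677 + 46362)*(-1/7481) = (-5121/677 + 46362)*(-1/7481) = (31381953/677)*(-1/7481) = -31381953/5064637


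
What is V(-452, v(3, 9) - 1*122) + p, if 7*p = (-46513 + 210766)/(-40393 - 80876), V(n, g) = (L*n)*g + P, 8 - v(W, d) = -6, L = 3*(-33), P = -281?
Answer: -1367568960216/282961 ≈ -4.8331e+6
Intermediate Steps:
L = -99
v(W, d) = 14 (v(W, d) = 8 - 1*(-6) = 8 + 6 = 14)
V(n, g) = -281 - 99*g*n (V(n, g) = (-99*n)*g - 281 = -99*g*n - 281 = -281 - 99*g*n)
p = -54751/282961 (p = ((-46513 + 210766)/(-40393 - 80876))/7 = (164253/(-121269))/7 = (164253*(-1/121269))/7 = (⅐)*(-54751/40423) = -54751/282961 ≈ -0.19349)
V(-452, v(3, 9) - 1*122) + p = (-281 - 99*(14 - 1*122)*(-452)) - 54751/282961 = (-281 - 99*(14 - 122)*(-452)) - 54751/282961 = (-281 - 99*(-108)*(-452)) - 54751/282961 = (-281 - 4832784) - 54751/282961 = -4833065 - 54751/282961 = -1367568960216/282961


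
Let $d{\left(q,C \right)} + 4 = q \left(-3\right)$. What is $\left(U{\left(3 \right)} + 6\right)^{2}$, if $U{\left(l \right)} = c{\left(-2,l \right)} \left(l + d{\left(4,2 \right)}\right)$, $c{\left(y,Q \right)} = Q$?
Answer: $1089$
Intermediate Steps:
$d{\left(q,C \right)} = -4 - 3 q$ ($d{\left(q,C \right)} = -4 + q \left(-3\right) = -4 - 3 q$)
$U{\left(l \right)} = l \left(-16 + l\right)$ ($U{\left(l \right)} = l \left(l - 16\right) = l \left(-16 + l\right)$)
$\left(U{\left(3 \right)} + 6\right)^{2} = \left(3 \left(-16 + 3\right) + 6\right)^{2} = \left(3 \left(-13\right) + 6\right)^{2} = \left(-39 + 6\right)^{2} = \left(-33\right)^{2} = 1089$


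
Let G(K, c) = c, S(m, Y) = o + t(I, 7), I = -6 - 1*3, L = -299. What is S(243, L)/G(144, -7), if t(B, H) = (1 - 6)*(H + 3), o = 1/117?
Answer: 5849/819 ≈ 7.1416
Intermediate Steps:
o = 1/117 ≈ 0.0085470
I = -9 (I = -6 - 3 = -9)
t(B, H) = -15 - 5*H (t(B, H) = -5*(3 + H) = -15 - 5*H)
S(m, Y) = -5849/117 (S(m, Y) = 1/117 + (-15 - 5*7) = 1/117 + (-15 - 35) = 1/117 - 50 = -5849/117)
S(243, L)/G(144, -7) = -5849/117/(-7) = -5849/117*(-1/7) = 5849/819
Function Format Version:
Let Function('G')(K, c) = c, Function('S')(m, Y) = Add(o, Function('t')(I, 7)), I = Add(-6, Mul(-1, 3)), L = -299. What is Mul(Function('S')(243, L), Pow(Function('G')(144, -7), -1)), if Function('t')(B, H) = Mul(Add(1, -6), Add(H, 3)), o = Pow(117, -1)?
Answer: Rational(5849, 819) ≈ 7.1416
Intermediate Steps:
o = Rational(1, 117) ≈ 0.0085470
I = -9 (I = Add(-6, -3) = -9)
Function('t')(B, H) = Add(-15, Mul(-5, H)) (Function('t')(B, H) = Mul(-5, Add(3, H)) = Add(-15, Mul(-5, H)))
Function('S')(m, Y) = Rational(-5849, 117) (Function('S')(m, Y) = Add(Rational(1, 117), Add(-15, Mul(-5, 7))) = Add(Rational(1, 117), Add(-15, -35)) = Add(Rational(1, 117), -50) = Rational(-5849, 117))
Mul(Function('S')(243, L), Pow(Function('G')(144, -7), -1)) = Mul(Rational(-5849, 117), Pow(-7, -1)) = Mul(Rational(-5849, 117), Rational(-1, 7)) = Rational(5849, 819)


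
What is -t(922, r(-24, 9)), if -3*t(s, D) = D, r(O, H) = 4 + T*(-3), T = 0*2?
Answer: 4/3 ≈ 1.3333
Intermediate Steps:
T = 0
r(O, H) = 4 (r(O, H) = 4 + 0*(-3) = 4 + 0 = 4)
t(s, D) = -D/3
-t(922, r(-24, 9)) = -(-1)*4/3 = -1*(-4/3) = 4/3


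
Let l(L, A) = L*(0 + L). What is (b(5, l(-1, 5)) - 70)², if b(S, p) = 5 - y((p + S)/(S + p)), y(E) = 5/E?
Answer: 4900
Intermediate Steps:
l(L, A) = L² (l(L, A) = L*L = L²)
b(S, p) = 0 (b(S, p) = 5 - 5/((p + S)/(S + p)) = 5 - 5/((S + p)/(S + p)) = 5 - 5/1 = 5 - 5 = 0)
(b(5, l(-1, 5)) - 70)² = (0 - 70)² = (-70)² = 4900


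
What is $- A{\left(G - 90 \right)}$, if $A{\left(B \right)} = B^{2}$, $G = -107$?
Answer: $-38809$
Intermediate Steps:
$- A{\left(G - 90 \right)} = - \left(-107 - 90\right)^{2} = - \left(-197\right)^{2} = \left(-1\right) 38809 = -38809$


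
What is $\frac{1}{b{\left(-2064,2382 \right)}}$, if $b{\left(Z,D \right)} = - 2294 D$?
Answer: $- \frac{1}{5464308} \approx -1.8301 \cdot 10^{-7}$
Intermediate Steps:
$\frac{1}{b{\left(-2064,2382 \right)}} = \frac{1}{\left(-2294\right) 2382} = \frac{1}{-5464308} = - \frac{1}{5464308}$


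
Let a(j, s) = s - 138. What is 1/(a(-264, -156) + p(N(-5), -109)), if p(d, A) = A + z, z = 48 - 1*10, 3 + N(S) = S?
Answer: -1/365 ≈ -0.0027397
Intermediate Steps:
N(S) = -3 + S
a(j, s) = -138 + s
z = 38 (z = 48 - 10 = 38)
p(d, A) = 38 + A (p(d, A) = A + 38 = 38 + A)
1/(a(-264, -156) + p(N(-5), -109)) = 1/((-138 - 156) + (38 - 109)) = 1/(-294 - 71) = 1/(-365) = -1/365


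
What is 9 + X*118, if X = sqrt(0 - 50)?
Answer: 9 + 590*I*sqrt(2) ≈ 9.0 + 834.39*I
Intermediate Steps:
X = 5*I*sqrt(2) (X = sqrt(-50) = 5*I*sqrt(2) ≈ 7.0711*I)
9 + X*118 = 9 + (5*I*sqrt(2))*118 = 9 + 590*I*sqrt(2)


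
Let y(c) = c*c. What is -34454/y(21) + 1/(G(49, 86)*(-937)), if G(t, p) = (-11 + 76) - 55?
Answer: -46119203/590310 ≈ -78.127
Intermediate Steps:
y(c) = c**2
G(t, p) = 10 (G(t, p) = 65 - 55 = 10)
-34454/y(21) + 1/(G(49, 86)*(-937)) = -34454/(21**2) + 1/(10*(-937)) = -34454/441 + (1/10)*(-1/937) = -34454*1/441 - 1/9370 = -4922/63 - 1/9370 = -46119203/590310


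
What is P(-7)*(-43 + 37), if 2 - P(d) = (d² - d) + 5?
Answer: 354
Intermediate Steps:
P(d) = -3 + d - d² (P(d) = 2 - ((d² - d) + 5) = 2 - (5 + d² - d) = 2 + (-5 + d - d²) = -3 + d - d²)
P(-7)*(-43 + 37) = (-3 - 7 - 1*(-7)²)*(-43 + 37) = (-3 - 7 - 1*49)*(-6) = (-3 - 7 - 49)*(-6) = -59*(-6) = 354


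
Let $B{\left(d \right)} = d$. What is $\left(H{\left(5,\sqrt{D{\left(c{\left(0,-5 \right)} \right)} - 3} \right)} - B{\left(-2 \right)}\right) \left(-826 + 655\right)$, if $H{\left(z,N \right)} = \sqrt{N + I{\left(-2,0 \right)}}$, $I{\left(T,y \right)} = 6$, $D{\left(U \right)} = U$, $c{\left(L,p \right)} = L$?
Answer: $-342 - 171 \sqrt{6 + i \sqrt{3}} \approx -765.12 - 59.85 i$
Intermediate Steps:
$H{\left(z,N \right)} = \sqrt{6 + N}$ ($H{\left(z,N \right)} = \sqrt{N + 6} = \sqrt{6 + N}$)
$\left(H{\left(5,\sqrt{D{\left(c{\left(0,-5 \right)} \right)} - 3} \right)} - B{\left(-2 \right)}\right) \left(-826 + 655\right) = \left(\sqrt{6 + \sqrt{0 - 3}} - -2\right) \left(-826 + 655\right) = \left(\sqrt{6 + \sqrt{-3}} + 2\right) \left(-171\right) = \left(\sqrt{6 + i \sqrt{3}} + 2\right) \left(-171\right) = \left(2 + \sqrt{6 + i \sqrt{3}}\right) \left(-171\right) = -342 - 171 \sqrt{6 + i \sqrt{3}}$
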